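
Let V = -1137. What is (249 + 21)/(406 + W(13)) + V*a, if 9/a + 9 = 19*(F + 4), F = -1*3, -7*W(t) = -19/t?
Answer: -75603429/73930 ≈ -1022.6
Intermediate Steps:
W(t) = 19/(7*t) (W(t) = -(-19)/(7*t) = 19/(7*t))
F = -3
a = 9/10 (a = 9/(-9 + 19*(-3 + 4)) = 9/(-9 + 19*1) = 9/(-9 + 19) = 9/10 ≈ 0.90000)
(249 + 21)/(406 + W(13)) + V*a = (249 + 21)/(406 + (19/7)/13) - 1137*9/10 = 270/(406 + (19/7)*(1/13)) - 10233/10 = 270/(406 + 19/91) - 10233/10 = 270/(36965/91) - 10233/10 = 270*(91/36965) - 10233/10 = 4914/7393 - 10233/10 = -75603429/73930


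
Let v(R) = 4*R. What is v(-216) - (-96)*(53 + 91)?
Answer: 12960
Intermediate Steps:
v(-216) - (-96)*(53 + 91) = 4*(-216) - (-96)*(53 + 91) = -864 - (-96)*144 = -864 - 1*(-13824) = -864 + 13824 = 12960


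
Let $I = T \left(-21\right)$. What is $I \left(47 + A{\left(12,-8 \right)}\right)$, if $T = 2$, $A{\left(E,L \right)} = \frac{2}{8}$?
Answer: $- \frac{3969}{2} \approx -1984.5$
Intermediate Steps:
$A{\left(E,L \right)} = \frac{1}{4}$ ($A{\left(E,L \right)} = 2 \cdot \frac{1}{8} = \frac{1}{4}$)
$I = -42$ ($I = 2 \left(-21\right) = -42$)
$I \left(47 + A{\left(12,-8 \right)}\right) = - 42 \left(47 + \frac{1}{4}\right) = \left(-42\right) \frac{189}{4} = - \frac{3969}{2}$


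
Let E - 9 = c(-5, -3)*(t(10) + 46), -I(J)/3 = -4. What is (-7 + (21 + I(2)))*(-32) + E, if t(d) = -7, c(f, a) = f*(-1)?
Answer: -628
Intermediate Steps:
c(f, a) = -f
I(J) = 12 (I(J) = -3*(-4) = 12)
E = 204 (E = 9 + (-1*(-5))*(-7 + 46) = 9 + 5*39 = 9 + 195 = 204)
(-7 + (21 + I(2)))*(-32) + E = (-7 + (21 + 12))*(-32) + 204 = (-7 + 33)*(-32) + 204 = 26*(-32) + 204 = -832 + 204 = -628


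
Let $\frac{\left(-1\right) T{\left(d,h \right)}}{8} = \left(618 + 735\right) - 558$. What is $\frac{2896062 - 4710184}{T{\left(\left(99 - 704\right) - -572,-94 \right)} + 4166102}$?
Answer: $- \frac{907061}{2079871} \approx -0.43611$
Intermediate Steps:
$T{\left(d,h \right)} = -6360$ ($T{\left(d,h \right)} = - 8 \left(\left(618 + 735\right) - 558\right) = - 8 \left(1353 - 558\right) = \left(-8\right) 795 = -6360$)
$\frac{2896062 - 4710184}{T{\left(\left(99 - 704\right) - -572,-94 \right)} + 4166102} = \frac{2896062 - 4710184}{-6360 + 4166102} = - \frac{1814122}{4159742} = \left(-1814122\right) \frac{1}{4159742} = - \frac{907061}{2079871}$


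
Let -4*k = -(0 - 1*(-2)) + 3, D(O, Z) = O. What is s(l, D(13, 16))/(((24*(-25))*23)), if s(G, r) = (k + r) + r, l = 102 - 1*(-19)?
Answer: -103/55200 ≈ -0.0018659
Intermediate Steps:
k = -1/4 (k = -(-(0 - 1*(-2)) + 3)/4 = -(-(0 + 2) + 3)/4 = -(-1*2 + 3)/4 = -(-2 + 3)/4 = -1/4*1 = -1/4 ≈ -0.25000)
l = 121 (l = 102 + 19 = 121)
s(G, r) = -1/4 + 2*r (s(G, r) = (-1/4 + r) + r = -1/4 + 2*r)
s(l, D(13, 16))/(((24*(-25))*23)) = (-1/4 + 2*13)/(((24*(-25))*23)) = (-1/4 + 26)/((-600*23)) = (103/4)/(-13800) = (103/4)*(-1/13800) = -103/55200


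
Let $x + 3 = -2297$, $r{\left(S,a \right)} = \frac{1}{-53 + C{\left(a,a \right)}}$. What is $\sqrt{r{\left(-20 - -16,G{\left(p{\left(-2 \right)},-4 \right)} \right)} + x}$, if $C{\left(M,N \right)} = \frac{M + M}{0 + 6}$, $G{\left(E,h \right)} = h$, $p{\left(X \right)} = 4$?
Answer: $\frac{i \sqrt{61109189}}{163} \approx 47.958 i$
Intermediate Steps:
$C{\left(M,N \right)} = \frac{M}{3}$ ($C{\left(M,N \right)} = \frac{2 M}{6} = 2 M \frac{1}{6} = \frac{M}{3}$)
$r{\left(S,a \right)} = \frac{1}{-53 + \frac{a}{3}}$
$x = -2300$ ($x = -3 - 2297 = -2300$)
$\sqrt{r{\left(-20 - -16,G{\left(p{\left(-2 \right)},-4 \right)} \right)} + x} = \sqrt{\frac{3}{-159 - 4} - 2300} = \sqrt{\frac{3}{-163} - 2300} = \sqrt{3 \left(- \frac{1}{163}\right) - 2300} = \sqrt{- \frac{3}{163} - 2300} = \sqrt{- \frac{374903}{163}} = \frac{i \sqrt{61109189}}{163}$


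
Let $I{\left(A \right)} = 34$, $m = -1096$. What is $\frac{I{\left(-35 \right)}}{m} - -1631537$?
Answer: $\frac{894082259}{548} \approx 1.6315 \cdot 10^{6}$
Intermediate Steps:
$\frac{I{\left(-35 \right)}}{m} - -1631537 = \frac{1}{-1096} \cdot 34 - -1631537 = \left(- \frac{1}{1096}\right) 34 + 1631537 = - \frac{17}{548} + 1631537 = \frac{894082259}{548}$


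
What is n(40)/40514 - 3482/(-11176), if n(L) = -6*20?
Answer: 34932157/113196116 ≈ 0.30860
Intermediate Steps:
n(L) = -120
n(40)/40514 - 3482/(-11176) = -120/40514 - 3482/(-11176) = -120*1/40514 - 3482*(-1/11176) = -60/20257 + 1741/5588 = 34932157/113196116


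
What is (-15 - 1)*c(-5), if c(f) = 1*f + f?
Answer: 160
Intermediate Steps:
c(f) = 2*f (c(f) = f + f = 2*f)
(-15 - 1)*c(-5) = (-15 - 1)*(2*(-5)) = -16*(-10) = 160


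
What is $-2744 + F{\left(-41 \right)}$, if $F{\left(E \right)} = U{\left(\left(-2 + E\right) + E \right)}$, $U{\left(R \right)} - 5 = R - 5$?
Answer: $-2828$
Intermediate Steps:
$U{\left(R \right)} = R$ ($U{\left(R \right)} = 5 + \left(R - 5\right) = 5 + \left(-5 + R\right) = R$)
$F{\left(E \right)} = -2 + 2 E$ ($F{\left(E \right)} = \left(-2 + E\right) + E = -2 + 2 E$)
$-2744 + F{\left(-41 \right)} = -2744 + \left(-2 + 2 \left(-41\right)\right) = -2744 - 84 = -2828$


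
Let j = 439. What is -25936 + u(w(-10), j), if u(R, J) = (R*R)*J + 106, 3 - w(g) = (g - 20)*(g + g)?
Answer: 156437721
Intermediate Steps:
w(g) = 3 - 2*g*(-20 + g) (w(g) = 3 - (g - 20)*(g + g) = 3 - (-20 + g)*2*g = 3 - 2*g*(-20 + g))
u(R, J) = 106 + J*R² (u(R, J) = R²*J + 106 = J*R² + 106 = 106 + J*R²)
-25936 + u(w(-10), j) = -25936 + (106 + 439*(3 - 2*(-10)² + 40*(-10))²) = -25936 + (106 + 439*(3 - 2*100 - 400)²) = -25936 + (106 + 439*(3 - 200 - 400)²) = -25936 + (106 + 439*(-597)²) = -25936 + (106 + 439*356409) = -25936 + (106 + 156463551) = -25936 + 156463657 = 156437721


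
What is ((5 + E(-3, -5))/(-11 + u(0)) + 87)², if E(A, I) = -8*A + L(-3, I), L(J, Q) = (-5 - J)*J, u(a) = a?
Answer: 850084/121 ≈ 7025.5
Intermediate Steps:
L(J, Q) = J*(-5 - J)
E(A, I) = 6 - 8*A (E(A, I) = -8*A - 1*(-3)*(5 - 3) = -8*A - 1*(-3)*2 = -8*A + 6 = 6 - 8*A)
((5 + E(-3, -5))/(-11 + u(0)) + 87)² = ((5 + (6 - 8*(-3)))/(-11 + 0) + 87)² = ((5 + (6 + 24))/(-11) + 87)² = ((5 + 30)*(-1/11) + 87)² = (35*(-1/11) + 87)² = (-35/11 + 87)² = (922/11)² = 850084/121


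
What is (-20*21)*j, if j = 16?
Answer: -6720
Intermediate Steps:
(-20*21)*j = -20*21*16 = -420*16 = -6720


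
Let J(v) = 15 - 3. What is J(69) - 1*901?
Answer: -889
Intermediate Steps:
J(v) = 12
J(69) - 1*901 = 12 - 1*901 = 12 - 901 = -889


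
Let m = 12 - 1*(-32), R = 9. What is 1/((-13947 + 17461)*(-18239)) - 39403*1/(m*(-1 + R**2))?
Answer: -1262705505729/112801648960 ≈ -11.194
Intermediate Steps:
m = 44 (m = 12 + 32 = 44)
1/((-13947 + 17461)*(-18239)) - 39403*1/(m*(-1 + R**2)) = 1/((-13947 + 17461)*(-18239)) - 39403*1/(44*(-1 + 9**2)) = -1/18239/3514 - 39403*1/(44*(-1 + 81)) = (1/3514)*(-1/18239) - 39403/(80*44) = -1/64091846 - 39403/3520 = -1262705505729/112801648960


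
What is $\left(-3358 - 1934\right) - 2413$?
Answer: $-7705$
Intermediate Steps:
$\left(-3358 - 1934\right) - 2413 = -5292 - 2413 = -7705$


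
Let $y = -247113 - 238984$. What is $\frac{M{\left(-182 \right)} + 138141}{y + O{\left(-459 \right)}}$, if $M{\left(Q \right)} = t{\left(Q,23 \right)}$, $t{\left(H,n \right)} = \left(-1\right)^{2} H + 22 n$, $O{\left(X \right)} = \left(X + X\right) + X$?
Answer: $- \frac{138465}{487474} \approx -0.28405$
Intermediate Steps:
$O{\left(X \right)} = 3 X$ ($O{\left(X \right)} = 2 X + X = 3 X$)
$t{\left(H,n \right)} = H + 22 n$ ($t{\left(H,n \right)} = 1 H + 22 n = H + 22 n$)
$y = -486097$ ($y = -247113 - 238984 = -486097$)
$M{\left(Q \right)} = 506 + Q$ ($M{\left(Q \right)} = Q + 22 \cdot 23 = Q + 506 = 506 + Q$)
$\frac{M{\left(-182 \right)} + 138141}{y + O{\left(-459 \right)}} = \frac{\left(506 - 182\right) + 138141}{-486097 + 3 \left(-459\right)} = \frac{324 + 138141}{-486097 - 1377} = \frac{138465}{-487474} = 138465 \left(- \frac{1}{487474}\right) = - \frac{138465}{487474}$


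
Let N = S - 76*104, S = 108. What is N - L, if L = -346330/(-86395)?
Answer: -134776350/17279 ≈ -7800.0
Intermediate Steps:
L = 69266/17279 (L = -346330*(-1/86395) = 69266/17279 ≈ 4.0087)
N = -7796 (N = 108 - 76*104 = 108 - 7904 = -7796)
N - L = -7796 - 1*69266/17279 = -7796 - 69266/17279 = -134776350/17279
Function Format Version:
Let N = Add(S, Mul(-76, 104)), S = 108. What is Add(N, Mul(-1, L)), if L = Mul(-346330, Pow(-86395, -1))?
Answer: Rational(-134776350, 17279) ≈ -7800.0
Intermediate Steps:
L = Rational(69266, 17279) (L = Mul(-346330, Rational(-1, 86395)) = Rational(69266, 17279) ≈ 4.0087)
N = -7796 (N = Add(108, Mul(-76, 104)) = Add(108, -7904) = -7796)
Add(N, Mul(-1, L)) = Add(-7796, Mul(-1, Rational(69266, 17279))) = Add(-7796, Rational(-69266, 17279)) = Rational(-134776350, 17279)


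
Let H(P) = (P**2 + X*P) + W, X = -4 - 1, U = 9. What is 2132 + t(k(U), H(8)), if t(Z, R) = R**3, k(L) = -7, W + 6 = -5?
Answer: 4329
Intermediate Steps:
X = -5
W = -11 (W = -6 - 5 = -11)
H(P) = -11 + P**2 - 5*P (H(P) = (P**2 - 5*P) - 11 = -11 + P**2 - 5*P)
2132 + t(k(U), H(8)) = 2132 + (-11 + 8**2 - 5*8)**3 = 2132 + (-11 + 64 - 40)**3 = 2132 + 13**3 = 2132 + 2197 = 4329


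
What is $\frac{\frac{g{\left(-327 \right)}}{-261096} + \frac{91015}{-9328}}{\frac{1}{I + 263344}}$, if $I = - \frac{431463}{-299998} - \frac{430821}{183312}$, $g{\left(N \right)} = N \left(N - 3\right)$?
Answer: $- \frac{3973116563738791906905}{1483433143979776} \approx -2.6783 \cdot 10^{6}$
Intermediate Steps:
$g{\left(N \right)} = N \left(-3 + N\right)$
$I = - \frac{2786282939}{3055179632}$ ($I = \left(-431463\right) \left(- \frac{1}{299998}\right) - \frac{47869}{20368} = \frac{431463}{299998} - \frac{47869}{20368} = - \frac{2786282939}{3055179632} \approx -0.91199$)
$\frac{\frac{g{\left(-327 \right)}}{-261096} + \frac{91015}{-9328}}{\frac{1}{I + 263344}} = \frac{\frac{\left(-327\right) \left(-3 - 327\right)}{-261096} + \frac{91015}{-9328}}{\frac{1}{- \frac{2786282939}{3055179632} + 263344}} = \frac{\left(-327\right) \left(-330\right) \left(- \frac{1}{261096}\right) + 91015 \left(- \frac{1}{9328}\right)}{\frac{1}{\frac{804560438726469}{3055179632}}} = \frac{107910 \left(- \frac{1}{261096}\right) - \frac{91015}{9328}}{\frac{3055179632}{804560438726469}} = \left(- \frac{1635}{3956} - \frac{91015}{9328}\right) \frac{804560438726469}{3055179632} = \left(- \frac{93826655}{9225392}\right) \frac{804560438726469}{3055179632} = - \frac{3973116563738791906905}{1483433143979776}$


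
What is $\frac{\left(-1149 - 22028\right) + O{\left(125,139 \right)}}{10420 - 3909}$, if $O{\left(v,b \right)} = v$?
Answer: $- \frac{1356}{383} \approx -3.5405$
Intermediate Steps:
$\frac{\left(-1149 - 22028\right) + O{\left(125,139 \right)}}{10420 - 3909} = \frac{\left(-1149 - 22028\right) + 125}{10420 - 3909} = \frac{\left(-1149 - 22028\right) + 125}{6511} = \left(-23177 + 125\right) \frac{1}{6511} = \left(-23052\right) \frac{1}{6511} = - \frac{1356}{383}$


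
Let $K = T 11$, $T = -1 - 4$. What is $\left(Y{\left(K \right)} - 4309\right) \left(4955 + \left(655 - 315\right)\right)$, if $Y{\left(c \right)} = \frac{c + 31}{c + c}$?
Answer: $- \frac{250964997}{11} \approx -2.2815 \cdot 10^{7}$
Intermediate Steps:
$T = -5$ ($T = -1 - 4 = -5$)
$K = -55$ ($K = \left(-5\right) 11 = -55$)
$Y{\left(c \right)} = \frac{31 + c}{2 c}$
$\left(Y{\left(K \right)} - 4309\right) \left(4955 + \left(655 - 315\right)\right) = \left(\frac{31 - 55}{2 \left(-55\right)} - 4309\right) \left(4955 + \left(655 - 315\right)\right) = \left(\frac{1}{2} \left(- \frac{1}{55}\right) \left(-24\right) - 4309\right) \left(4955 + 340\right) = \left(\frac{12}{55} - 4309\right) 5295 = \left(- \frac{236983}{55}\right) 5295 = - \frac{250964997}{11}$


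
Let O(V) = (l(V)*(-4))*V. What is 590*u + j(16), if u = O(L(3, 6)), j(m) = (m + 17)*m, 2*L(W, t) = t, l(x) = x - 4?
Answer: 7608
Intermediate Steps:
l(x) = -4 + x
L(W, t) = t/2
j(m) = m*(17 + m) (j(m) = (17 + m)*m = m*(17 + m))
O(V) = V*(16 - 4*V) (O(V) = ((-4 + V)*(-4))*V = (16 - 4*V)*V = V*(16 - 4*V))
u = 12 (u = 4*((1/2)*6)*(4 - 6/2) = 4*3*(4 - 1*3) = 4*3*(4 - 3) = 4*3*1 = 12)
590*u + j(16) = 590*12 + 16*(17 + 16) = 7080 + 16*33 = 7080 + 528 = 7608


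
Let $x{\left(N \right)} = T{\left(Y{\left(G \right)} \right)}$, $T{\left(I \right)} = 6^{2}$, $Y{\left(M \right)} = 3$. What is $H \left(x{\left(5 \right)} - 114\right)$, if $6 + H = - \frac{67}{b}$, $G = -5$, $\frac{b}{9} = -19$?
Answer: $\frac{24934}{57} \approx 437.44$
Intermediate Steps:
$b = -171$ ($b = 9 \left(-19\right) = -171$)
$T{\left(I \right)} = 36$
$H = - \frac{959}{171}$ ($H = -6 - \frac{67}{-171} = -6 - - \frac{67}{171} = -6 + \frac{67}{171} = - \frac{959}{171} \approx -5.6082$)
$x{\left(N \right)} = 36$
$H \left(x{\left(5 \right)} - 114\right) = - \frac{959 \left(36 - 114\right)}{171} = \left(- \frac{959}{171}\right) \left(-78\right) = \frac{24934}{57}$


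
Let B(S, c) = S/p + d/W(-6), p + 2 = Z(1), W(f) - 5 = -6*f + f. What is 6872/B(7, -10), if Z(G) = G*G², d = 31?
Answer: -120260/107 ≈ -1123.9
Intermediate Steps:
Z(G) = G³
W(f) = 5 - 5*f (W(f) = 5 + (-6*f + f) = 5 - 5*f)
p = -1 (p = -2 + 1³ = -2 + 1 = -1)
B(S, c) = 31/35 - S (B(S, c) = S/(-1) + 31/(5 - 5*(-6)) = S*(-1) + 31/(5 + 30) = -S + 31/35 = 31/35 - S)
6872/B(7, -10) = 6872/(31/35 - 1*7) = 6872/(31/35 - 7) = 6872/(-214/35) = 6872*(-35/214) = -120260/107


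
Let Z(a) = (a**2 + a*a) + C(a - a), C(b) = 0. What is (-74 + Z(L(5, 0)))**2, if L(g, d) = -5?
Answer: 576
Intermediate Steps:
Z(a) = 2*a**2 (Z(a) = (a**2 + a*a) + 0 = (a**2 + a**2) + 0 = 2*a**2 + 0 = 2*a**2)
(-74 + Z(L(5, 0)))**2 = (-74 + 2*(-5)**2)**2 = (-74 + 2*25)**2 = (-74 + 50)**2 = (-24)**2 = 576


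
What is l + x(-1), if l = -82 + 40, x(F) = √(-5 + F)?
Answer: -42 + I*√6 ≈ -42.0 + 2.4495*I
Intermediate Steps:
l = -42
l + x(-1) = -42 + √(-5 - 1) = -42 + √(-6) = -42 + I*√6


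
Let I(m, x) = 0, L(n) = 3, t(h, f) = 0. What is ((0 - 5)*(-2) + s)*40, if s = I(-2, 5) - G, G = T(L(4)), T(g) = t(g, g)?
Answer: 400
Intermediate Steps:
T(g) = 0
G = 0
s = 0 (s = 0 - 1*0 = 0 + 0 = 0)
((0 - 5)*(-2) + s)*40 = ((0 - 5)*(-2) + 0)*40 = (-5*(-2) + 0)*40 = (10 + 0)*40 = 10*40 = 400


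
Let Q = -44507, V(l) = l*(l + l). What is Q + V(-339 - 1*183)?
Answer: 500461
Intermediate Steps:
V(l) = 2*l**2 (V(l) = l*(2*l) = 2*l**2)
Q + V(-339 - 1*183) = -44507 + 2*(-339 - 1*183)**2 = -44507 + 2*(-339 - 183)**2 = -44507 + 2*(-522)**2 = -44507 + 2*272484 = -44507 + 544968 = 500461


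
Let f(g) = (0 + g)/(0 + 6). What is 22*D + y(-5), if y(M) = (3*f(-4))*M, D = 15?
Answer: 340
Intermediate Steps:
f(g) = g/6
y(M) = -2*M (y(M) = (3*((1/6)*(-4)))*M = (3*(-2/3))*M = -2*M)
22*D + y(-5) = 22*15 - 2*(-5) = 330 + 10 = 340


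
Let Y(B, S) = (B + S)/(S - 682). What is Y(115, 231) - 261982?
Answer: -118154228/451 ≈ -2.6198e+5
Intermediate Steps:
Y(B, S) = (B + S)/(-682 + S)
Y(115, 231) - 261982 = (115 + 231)/(-682 + 231) - 261982 = 346/(-451) - 261982 = -1/451*346 - 261982 = -346/451 - 261982 = -118154228/451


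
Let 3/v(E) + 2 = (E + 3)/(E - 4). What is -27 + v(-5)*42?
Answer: -783/8 ≈ -97.875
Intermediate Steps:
v(E) = 3/(-2 + (3 + E)/(-4 + E)) (v(E) = 3/(-2 + (E + 3)/(E - 4)) = 3/(-2 + (3 + E)/(-4 + E)))
-27 + v(-5)*42 = -27 + (3*(4 - 1*(-5))/(-11 - 5))*42 = -27 + (3*(4 + 5)/(-16))*42 = -27 + (3*(-1/16)*9)*42 = -27 - 27/16*42 = -27 - 567/8 = -783/8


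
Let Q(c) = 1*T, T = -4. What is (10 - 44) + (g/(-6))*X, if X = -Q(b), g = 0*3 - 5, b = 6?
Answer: -92/3 ≈ -30.667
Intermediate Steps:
g = -5 (g = 0 - 5 = -5)
Q(c) = -4 (Q(c) = 1*(-4) = -4)
X = 4 (X = -1*(-4) = 4)
(10 - 44) + (g/(-6))*X = (10 - 44) + (-5/(-6))*4 = -34 - 1/6*(-5)*4 = -34 + (5/6)*4 = -34 + 10/3 = -92/3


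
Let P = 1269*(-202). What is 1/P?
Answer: -1/256338 ≈ -3.9011e-6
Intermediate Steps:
P = -256338
1/P = 1/(-256338) = -1/256338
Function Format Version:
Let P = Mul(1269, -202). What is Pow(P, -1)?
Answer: Rational(-1, 256338) ≈ -3.9011e-6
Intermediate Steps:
P = -256338
Pow(P, -1) = Pow(-256338, -1) = Rational(-1, 256338)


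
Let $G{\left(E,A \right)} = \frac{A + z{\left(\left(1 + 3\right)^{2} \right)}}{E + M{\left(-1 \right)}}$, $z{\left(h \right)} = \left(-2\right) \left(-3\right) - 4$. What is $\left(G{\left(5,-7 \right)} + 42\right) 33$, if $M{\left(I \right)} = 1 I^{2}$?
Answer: $\frac{2717}{2} \approx 1358.5$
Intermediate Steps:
$z{\left(h \right)} = 2$ ($z{\left(h \right)} = 6 - 4 = 2$)
$M{\left(I \right)} = I^{2}$
$G{\left(E,A \right)} = \frac{2 + A}{1 + E}$ ($G{\left(E,A \right)} = \frac{A + 2}{E + \left(-1\right)^{2}} = \frac{2 + A}{E + 1} = \frac{2 + A}{1 + E}$)
$\left(G{\left(5,-7 \right)} + 42\right) 33 = \left(\frac{2 - 7}{1 + 5} + 42\right) 33 = \left(\frac{1}{6} \left(-5\right) + 42\right) 33 = \left(- \frac{5}{6} + 42\right) 33 = \frac{247}{6} \cdot 33 = \frac{2717}{2}$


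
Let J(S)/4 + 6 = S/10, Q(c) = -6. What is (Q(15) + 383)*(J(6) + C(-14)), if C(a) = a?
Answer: -67106/5 ≈ -13421.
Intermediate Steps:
J(S) = -24 + 2*S/5 (J(S) = -24 + 4*(S/10) = -24 + 2*S/5)
(Q(15) + 383)*(J(6) + C(-14)) = (-6 + 383)*((-24 + (2/5)*6) - 14) = 377*((-24 + 12/5) - 14) = 377*(-108/5 - 14) = 377*(-178/5) = -67106/5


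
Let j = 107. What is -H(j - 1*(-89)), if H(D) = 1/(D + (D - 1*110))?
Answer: -1/282 ≈ -0.0035461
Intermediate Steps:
H(D) = 1/(-110 + 2*D) (H(D) = 1/(D + (D - 110)) = 1/(D + (-110 + D)) = 1/(-110 + 2*D))
-H(j - 1*(-89)) = -1/(2*(-55 + (107 - 1*(-89)))) = -1/(2*(-55 + (107 + 89))) = -1/(2*(-55 + 196)) = -1/(2*141) = -1*1/282 = -1/282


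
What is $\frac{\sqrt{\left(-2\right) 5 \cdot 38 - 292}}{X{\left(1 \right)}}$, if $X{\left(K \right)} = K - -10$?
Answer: $\frac{4 i \sqrt{42}}{11} \approx 2.3566 i$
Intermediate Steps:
$X{\left(K \right)} = 10 + K$ ($X{\left(K \right)} = K + 10 = 10 + K$)
$\frac{\sqrt{\left(-2\right) 5 \cdot 38 - 292}}{X{\left(1 \right)}} = \frac{\sqrt{\left(-2\right) 5 \cdot 38 - 292}}{10 + 1} = \frac{\sqrt{\left(-10\right) 38 - 292}}{11} = \sqrt{-380 - 292} \cdot \frac{1}{11} = \sqrt{-672} \cdot \frac{1}{11} = 4 i \sqrt{42} \cdot \frac{1}{11} = \frac{4 i \sqrt{42}}{11}$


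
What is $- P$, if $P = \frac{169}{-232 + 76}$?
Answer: $\frac{13}{12} \approx 1.0833$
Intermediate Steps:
$P = - \frac{13}{12}$ ($P = \frac{169}{-156} = 169 \left(- \frac{1}{156}\right) = - \frac{13}{12} \approx -1.0833$)
$- P = \left(-1\right) \left(- \frac{13}{12}\right) = \frac{13}{12}$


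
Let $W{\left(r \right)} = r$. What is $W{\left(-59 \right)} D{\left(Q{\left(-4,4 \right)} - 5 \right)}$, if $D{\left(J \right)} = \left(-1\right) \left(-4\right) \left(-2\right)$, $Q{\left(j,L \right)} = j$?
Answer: $472$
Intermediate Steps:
$D{\left(J \right)} = -8$ ($D{\left(J \right)} = 4 \left(-2\right) = -8$)
$W{\left(-59 \right)} D{\left(Q{\left(-4,4 \right)} - 5 \right)} = \left(-59\right) \left(-8\right) = 472$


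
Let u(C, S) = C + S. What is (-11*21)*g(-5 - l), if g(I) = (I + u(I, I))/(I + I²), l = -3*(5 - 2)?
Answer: -693/5 ≈ -138.60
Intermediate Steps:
l = -9 (l = -3*3 = -9)
g(I) = 3*I/(I + I²) (g(I) = (I + (I + I))/(I + I²) = (I + 2*I)/(I + I²) = (3*I)/(I + I²) = 3*I/(I + I²))
(-11*21)*g(-5 - l) = (-11*21)*(3/(1 + (-5 - 1*(-9)))) = -693/(1 + (-5 + 9)) = -693/(1 + 4) = -693/5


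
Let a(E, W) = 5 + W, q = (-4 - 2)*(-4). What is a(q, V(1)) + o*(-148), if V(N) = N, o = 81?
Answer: -11982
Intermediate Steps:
q = 24 (q = -6*(-4) = 24)
a(q, V(1)) + o*(-148) = (5 + 1) + 81*(-148) = 6 - 11988 = -11982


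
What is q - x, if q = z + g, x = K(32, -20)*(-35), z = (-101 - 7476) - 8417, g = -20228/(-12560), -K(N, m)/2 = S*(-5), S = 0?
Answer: -50216103/3140 ≈ -15992.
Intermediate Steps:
K(N, m) = 0 (K(N, m) = -0*(-5) = -2*0 = 0)
g = 5057/3140 (g = -20228*(-1/12560) = 5057/3140 ≈ 1.6105)
z = -15994 (z = -7577 - 8417 = -15994)
x = 0 (x = 0*(-35) = 0)
q = -50216103/3140 (q = -15994 + 5057/3140 = -50216103/3140 ≈ -15992.)
q - x = -50216103/3140 - 1*0 = -50216103/3140 + 0 = -50216103/3140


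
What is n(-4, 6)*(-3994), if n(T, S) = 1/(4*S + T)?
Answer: -1997/10 ≈ -199.70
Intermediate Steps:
n(T, S) = 1/(T + 4*S)
n(-4, 6)*(-3994) = -3994/(-4 + 4*6) = -3994/(-4 + 24) = -3994/20 = (1/20)*(-3994) = -1997/10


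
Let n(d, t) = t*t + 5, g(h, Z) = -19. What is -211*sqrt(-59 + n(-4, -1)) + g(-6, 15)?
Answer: -19 - 211*I*sqrt(53) ≈ -19.0 - 1536.1*I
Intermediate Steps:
n(d, t) = 5 + t**2 (n(d, t) = t**2 + 5 = 5 + t**2)
-211*sqrt(-59 + n(-4, -1)) + g(-6, 15) = -211*sqrt(-59 + (5 + (-1)**2)) - 19 = -211*sqrt(-59 + (5 + 1)) - 19 = -211*sqrt(-59 + 6) - 19 = -211*I*sqrt(53) - 19 = -19 - 211*I*sqrt(53)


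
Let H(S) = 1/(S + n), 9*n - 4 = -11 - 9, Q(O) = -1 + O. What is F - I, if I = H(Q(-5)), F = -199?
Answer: -13921/70 ≈ -198.87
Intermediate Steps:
n = -16/9 (n = 4/9 + (-11 - 9)/9 = 4/9 + (⅑)*(-20) = 4/9 - 20/9 = -16/9 ≈ -1.7778)
H(S) = 1/(-16/9 + S) (H(S) = 1/(S - 16/9) = 1/(-16/9 + S))
I = -9/70 (I = 9/(-16 + 9*(-1 - 5)) = 9/(-16 + 9*(-6)) = 9/(-16 - 54) = 9/(-70) = 9*(-1/70) = -9/70 ≈ -0.12857)
F - I = -199 - 1*(-9/70) = -199 + 9/70 = -13921/70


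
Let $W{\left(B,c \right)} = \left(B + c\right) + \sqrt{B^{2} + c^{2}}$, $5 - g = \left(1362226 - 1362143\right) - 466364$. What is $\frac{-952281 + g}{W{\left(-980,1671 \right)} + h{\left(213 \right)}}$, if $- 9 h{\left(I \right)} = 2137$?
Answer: $\frac{17854484310}{287301197} - \frac{39365595 \sqrt{3752641}}{287301197} \approx -203.28$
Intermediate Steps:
$h{\left(I \right)} = - \frac{2137}{9}$ ($h{\left(I \right)} = \left(- \frac{1}{9}\right) 2137 = - \frac{2137}{9}$)
$g = 466286$ ($g = 5 - \left(\left(1362226 - 1362143\right) - 466364\right) = 5 - \left(83 - 466364\right) = 5 - -466281 = 5 + 466281 = 466286$)
$W{\left(B,c \right)} = B + c + \sqrt{B^{2} + c^{2}}$
$\frac{-952281 + g}{W{\left(-980,1671 \right)} + h{\left(213 \right)}} = \frac{-952281 + 466286}{\left(-980 + 1671 + \sqrt{\left(-980\right)^{2} + 1671^{2}}\right) - \frac{2137}{9}} = - \frac{485995}{\left(-980 + 1671 + \sqrt{960400 + 2792241}\right) - \frac{2137}{9}} = - \frac{485995}{\left(-980 + 1671 + \sqrt{3752641}\right) - \frac{2137}{9}} = - \frac{485995}{\left(691 + \sqrt{3752641}\right) - \frac{2137}{9}} = - \frac{485995}{\frac{4082}{9} + \sqrt{3752641}}$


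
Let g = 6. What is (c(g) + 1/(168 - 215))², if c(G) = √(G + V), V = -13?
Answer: (-1 + 47*I*√7)²/2209 ≈ -6.9995 - 0.11259*I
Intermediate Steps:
c(G) = √(-13 + G) (c(G) = √(G - 13) = √(-13 + G))
(c(g) + 1/(168 - 215))² = (√(-13 + 6) + 1/(168 - 215))² = (√(-7) + 1/(-47))² = (I*√7 - 1/47)² = (-1/47 + I*√7)²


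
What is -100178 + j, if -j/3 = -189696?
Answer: 468910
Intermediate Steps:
j = 569088 (j = -3*(-189696) = 569088)
-100178 + j = -100178 + 569088 = 468910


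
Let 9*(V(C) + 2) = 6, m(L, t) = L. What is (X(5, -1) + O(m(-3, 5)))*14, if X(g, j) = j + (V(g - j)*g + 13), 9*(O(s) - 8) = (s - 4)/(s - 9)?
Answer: 10129/54 ≈ 187.57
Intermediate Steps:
V(C) = -4/3 (V(C) = -2 + (1/9)*6 = -2 + 2/3 = -4/3)
O(s) = 8 + (-4 + s)/(9*(-9 + s)) (O(s) = 8 + ((s - 4)/(s - 9))/9 = 8 + ((-4 + s)/(-9 + s))/9 = 8 + (-4 + s)/(9*(-9 + s)))
X(g, j) = 13 + j - 4*g/3 (X(g, j) = j + (-4*g/3 + 13) = j + (13 - 4*g/3) = 13 + j - 4*g/3)
(X(5, -1) + O(m(-3, 5)))*14 = ((13 - 1 - 4/3*5) + (-652 + 73*(-3))/(9*(-9 - 3)))*14 = ((13 - 1 - 20/3) + (1/9)*(-652 - 219)/(-12))*14 = (16/3 + (1/9)*(-1/12)*(-871))*14 = (16/3 + 871/108)*14 = (1447/108)*14 = 10129/54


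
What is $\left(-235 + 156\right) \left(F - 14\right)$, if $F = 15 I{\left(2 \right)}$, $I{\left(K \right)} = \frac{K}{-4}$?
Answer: $\frac{3397}{2} \approx 1698.5$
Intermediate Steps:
$I{\left(K \right)} = - \frac{K}{4}$ ($I{\left(K \right)} = K \left(- \frac{1}{4}\right) = - \frac{K}{4}$)
$F = - \frac{15}{2}$ ($F = 15 \left(\left(- \frac{1}{4}\right) 2\right) = 15 \left(- \frac{1}{2}\right) = - \frac{15}{2} \approx -7.5$)
$\left(-235 + 156\right) \left(F - 14\right) = \left(-235 + 156\right) \left(- \frac{15}{2} - 14\right) = \left(-79\right) \left(- \frac{43}{2}\right) = \frac{3397}{2}$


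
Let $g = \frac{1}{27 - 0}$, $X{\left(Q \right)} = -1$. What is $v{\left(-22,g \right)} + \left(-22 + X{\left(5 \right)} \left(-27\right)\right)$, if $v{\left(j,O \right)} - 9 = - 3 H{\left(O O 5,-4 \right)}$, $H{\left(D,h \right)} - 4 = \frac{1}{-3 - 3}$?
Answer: $\frac{5}{2} \approx 2.5$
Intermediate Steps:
$g = \frac{1}{27}$ ($g = \frac{1}{27 + 0} = \frac{1}{27} \approx 0.037037$)
$H{\left(D,h \right)} = \frac{23}{6}$ ($H{\left(D,h \right)} = 4 + \frac{1}{-3 - 3} = 4 + \frac{1}{-6} = 4 - \frac{1}{6} = \frac{23}{6}$)
$v{\left(j,O \right)} = - \frac{5}{2}$ ($v{\left(j,O \right)} = 9 - \frac{23}{2} = - \frac{5}{2}$)
$v{\left(-22,g \right)} + \left(-22 + X{\left(5 \right)} \left(-27\right)\right) = - \frac{5}{2} - -5 = - \frac{5}{2} + \left(-22 + 27\right) = - \frac{5}{2} + 5 = \frac{5}{2}$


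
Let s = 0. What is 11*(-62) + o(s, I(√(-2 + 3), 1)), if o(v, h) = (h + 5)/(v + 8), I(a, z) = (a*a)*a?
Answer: -2725/4 ≈ -681.25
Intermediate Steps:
I(a, z) = a³ (I(a, z) = a²*a = a³)
o(v, h) = (5 + h)/(8 + v)
11*(-62) + o(s, I(√(-2 + 3), 1)) = 11*(-62) + (5 + (√(-2 + 3))³)/(8 + 0) = -682 + (5 + (√1)³)/8 = -682 + (5 + 1³)/8 = -682 + (5 + 1)/8 = -682 + (⅛)*6 = -682 + ¾ = -2725/4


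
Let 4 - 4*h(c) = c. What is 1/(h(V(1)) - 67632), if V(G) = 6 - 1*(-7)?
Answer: -4/270537 ≈ -1.4785e-5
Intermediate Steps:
V(G) = 13 (V(G) = 6 + 7 = 13)
h(c) = 1 - c/4
1/(h(V(1)) - 67632) = 1/((1 - ¼*13) - 67632) = 1/((1 - 13/4) - 67632) = 1/(-9/4 - 67632) = 1/(-270537/4) = -4/270537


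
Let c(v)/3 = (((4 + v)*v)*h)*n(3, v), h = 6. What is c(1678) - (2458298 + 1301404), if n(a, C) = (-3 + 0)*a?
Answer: -460987854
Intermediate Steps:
n(a, C) = -3*a
c(v) = -162*v*(4 + v) (c(v) = 3*((((4 + v)*v)*6)*(-3*3)) = 3*(((v*(4 + v))*6)*(-9)) = 3*((6*v*(4 + v))*(-9)) = 3*(-54*v*(4 + v)) = -162*v*(4 + v))
c(1678) - (2458298 + 1301404) = -162*1678*(4 + 1678) - (2458298 + 1301404) = -162*1678*1682 - 1*3759702 = -457228152 - 3759702 = -460987854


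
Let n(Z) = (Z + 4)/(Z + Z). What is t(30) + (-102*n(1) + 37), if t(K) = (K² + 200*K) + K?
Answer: 6712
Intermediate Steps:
n(Z) = (4 + Z)/(2*Z) (n(Z) = (4 + Z)/((2*Z)) = (4 + Z)*(1/(2*Z)) = (4 + Z)/(2*Z))
t(K) = K² + 201*K
t(30) + (-102*n(1) + 37) = 30*(201 + 30) + (-51*(4 + 1)/1 + 37) = 30*231 + (-51*5 + 37) = 6930 + (-102*5/2 + 37) = 6930 + (-255 + 37) = 6930 - 218 = 6712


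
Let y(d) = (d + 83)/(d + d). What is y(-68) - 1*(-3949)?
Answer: 537049/136 ≈ 3948.9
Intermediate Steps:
y(d) = (83 + d)/(2*d) (y(d) = (83 + d)/((2*d)) = (83 + d)*(1/(2*d)) = (83 + d)/(2*d))
y(-68) - 1*(-3949) = (1/2)*(83 - 68)/(-68) - 1*(-3949) = (1/2)*(-1/68)*15 + 3949 = -15/136 + 3949 = 537049/136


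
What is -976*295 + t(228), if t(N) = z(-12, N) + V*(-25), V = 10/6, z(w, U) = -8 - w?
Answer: -863873/3 ≈ -2.8796e+5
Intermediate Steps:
V = 5/3 (V = 10*(1/6) = 5/3 ≈ 1.6667)
t(N) = -113/3 (t(N) = (-8 - 1*(-12)) + (5/3)*(-25) = (-8 + 12) - 125/3 = 4 - 125/3 = -113/3)
-976*295 + t(228) = -976*295 - 113/3 = -287920 - 113/3 = -863873/3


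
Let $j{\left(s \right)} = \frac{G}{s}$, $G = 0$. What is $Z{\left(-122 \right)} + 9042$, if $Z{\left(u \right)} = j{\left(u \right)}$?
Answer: $9042$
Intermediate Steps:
$j{\left(s \right)} = 0$ ($j{\left(s \right)} = \frac{0}{s} = 0$)
$Z{\left(u \right)} = 0$
$Z{\left(-122 \right)} + 9042 = 0 + 9042 = 9042$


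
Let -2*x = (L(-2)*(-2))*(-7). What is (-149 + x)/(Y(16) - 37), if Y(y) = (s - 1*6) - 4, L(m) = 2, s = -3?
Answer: 163/50 ≈ 3.2600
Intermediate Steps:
Y(y) = -13 (Y(y) = (-3 - 1*6) - 4 = (-3 - 6) - 4 = -9 - 4 = -13)
x = -14 (x = -2*(-2)*(-7)/2 = -(-2)*(-7) = -1/2*28 = -14)
(-149 + x)/(Y(16) - 37) = (-149 - 14)/(-13 - 37) = -163/(-50) = -163*(-1/50) = 163/50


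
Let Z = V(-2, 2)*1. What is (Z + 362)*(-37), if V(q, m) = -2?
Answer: -13320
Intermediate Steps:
Z = -2 (Z = -2*1 = -2)
(Z + 362)*(-37) = (-2 + 362)*(-37) = 360*(-37) = -13320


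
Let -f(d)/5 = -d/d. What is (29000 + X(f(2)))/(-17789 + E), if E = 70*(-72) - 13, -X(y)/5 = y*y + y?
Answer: -14425/11421 ≈ -1.2630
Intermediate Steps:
f(d) = 5 (f(d) = -(-5)*d/d = -(-5) = -5*(-1) = 5)
X(y) = -5*y - 5*y² (X(y) = -5*(y*y + y) = -5*(y² + y) = -5*(y + y²) = -5*y - 5*y²)
E = -5053 (E = -5040 - 13 = -5053)
(29000 + X(f(2)))/(-17789 + E) = (29000 - 5*5*(1 + 5))/(-17789 - 5053) = (29000 - 5*5*6)/(-22842) = (29000 - 150)*(-1/22842) = 28850*(-1/22842) = -14425/11421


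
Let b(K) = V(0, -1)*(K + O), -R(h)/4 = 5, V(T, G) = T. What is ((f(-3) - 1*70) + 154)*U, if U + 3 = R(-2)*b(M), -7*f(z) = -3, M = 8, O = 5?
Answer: -1773/7 ≈ -253.29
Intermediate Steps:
R(h) = -20 (R(h) = -4*5 = -20)
f(z) = 3/7 (f(z) = -⅐*(-3) = 3/7)
b(K) = 0 (b(K) = 0*(K + 5) = 0*(5 + K) = 0)
U = -3 (U = -3 - 20*0 = -3 + 0 = -3)
((f(-3) - 1*70) + 154)*U = ((3/7 - 1*70) + 154)*(-3) = ((3/7 - 70) + 154)*(-3) = (-487/7 + 154)*(-3) = (591/7)*(-3) = -1773/7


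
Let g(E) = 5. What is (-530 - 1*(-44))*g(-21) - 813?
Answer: -3243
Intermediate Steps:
(-530 - 1*(-44))*g(-21) - 813 = (-530 - 1*(-44))*5 - 813 = (-530 + 44)*5 - 813 = -486*5 - 813 = -2430 - 813 = -3243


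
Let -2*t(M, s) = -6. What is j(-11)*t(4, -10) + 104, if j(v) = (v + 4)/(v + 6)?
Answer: 541/5 ≈ 108.20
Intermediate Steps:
t(M, s) = 3 (t(M, s) = -1/2*(-6) = 3)
j(v) = (4 + v)/(6 + v)
j(-11)*t(4, -10) + 104 = ((4 - 11)/(6 - 11))*3 + 104 = (-7/(-5))*3 + 104 = -1/5*(-7)*3 + 104 = (7/5)*3 + 104 = 21/5 + 104 = 541/5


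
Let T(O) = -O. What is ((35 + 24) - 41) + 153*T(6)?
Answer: -900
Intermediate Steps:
((35 + 24) - 41) + 153*T(6) = ((35 + 24) - 41) + 153*(-1*6) = (59 - 41) + 153*(-6) = 18 - 918 = -900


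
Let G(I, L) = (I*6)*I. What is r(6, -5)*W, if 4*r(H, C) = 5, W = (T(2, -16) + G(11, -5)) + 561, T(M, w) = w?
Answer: 6355/4 ≈ 1588.8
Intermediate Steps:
G(I, L) = 6*I² (G(I, L) = (6*I)*I = 6*I²)
W = 1271 (W = (-16 + 6*11²) + 561 = (-16 + 6*121) + 561 = (-16 + 726) + 561 = 710 + 561 = 1271)
r(H, C) = 5/4 (r(H, C) = (¼)*5 = 5/4)
r(6, -5)*W = (5/4)*1271 = 6355/4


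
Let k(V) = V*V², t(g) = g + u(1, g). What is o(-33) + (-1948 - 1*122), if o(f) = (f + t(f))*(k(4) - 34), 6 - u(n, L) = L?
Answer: -2880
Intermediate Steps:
u(n, L) = 6 - L
t(g) = 6 (t(g) = g + (6 - g) = 6)
k(V) = V³
o(f) = 180 + 30*f (o(f) = (f + 6)*(4³ - 34) = (6 + f)*(64 - 34) = (6 + f)*30 = 180 + 30*f)
o(-33) + (-1948 - 1*122) = (180 + 30*(-33)) + (-1948 - 1*122) = (180 - 990) + (-1948 - 122) = -810 - 2070 = -2880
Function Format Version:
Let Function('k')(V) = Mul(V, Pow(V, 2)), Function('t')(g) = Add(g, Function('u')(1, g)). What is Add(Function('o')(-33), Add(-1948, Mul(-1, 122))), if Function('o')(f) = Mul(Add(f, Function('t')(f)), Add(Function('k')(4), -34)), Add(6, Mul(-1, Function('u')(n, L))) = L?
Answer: -2880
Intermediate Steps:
Function('u')(n, L) = Add(6, Mul(-1, L))
Function('t')(g) = 6 (Function('t')(g) = Add(g, Add(6, Mul(-1, g))) = 6)
Function('k')(V) = Pow(V, 3)
Function('o')(f) = Add(180, Mul(30, f)) (Function('o')(f) = Mul(Add(f, 6), Add(Pow(4, 3), -34)) = Mul(Add(6, f), Add(64, -34)) = Mul(Add(6, f), 30) = Add(180, Mul(30, f)))
Add(Function('o')(-33), Add(-1948, Mul(-1, 122))) = Add(Add(180, Mul(30, -33)), Add(-1948, Mul(-1, 122))) = Add(Add(180, -990), Add(-1948, -122)) = Add(-810, -2070) = -2880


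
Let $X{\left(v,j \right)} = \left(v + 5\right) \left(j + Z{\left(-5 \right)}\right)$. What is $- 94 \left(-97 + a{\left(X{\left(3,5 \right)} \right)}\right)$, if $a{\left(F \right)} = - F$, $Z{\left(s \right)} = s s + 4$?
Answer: $34686$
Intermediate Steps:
$Z{\left(s \right)} = 4 + s^{2}$ ($Z{\left(s \right)} = s^{2} + 4 = 4 + s^{2}$)
$X{\left(v,j \right)} = \left(5 + v\right) \left(29 + j\right)$ ($X{\left(v,j \right)} = \left(v + 5\right) \left(j + \left(4 + \left(-5\right)^{2}\right)\right) = \left(5 + v\right) \left(j + \left(4 + 25\right)\right) = \left(5 + v\right) \left(j + 29\right) = \left(5 + v\right) \left(29 + j\right)$)
$- 94 \left(-97 + a{\left(X{\left(3,5 \right)} \right)}\right) = - 94 \left(-97 - \left(145 + 5 \cdot 5 + 29 \cdot 3 + 5 \cdot 3\right)\right) = - 94 \left(-97 - \left(145 + 25 + 87 + 15\right)\right) = - 94 \left(-97 - 272\right) = \left(-94\right) \left(-369\right) = 34686$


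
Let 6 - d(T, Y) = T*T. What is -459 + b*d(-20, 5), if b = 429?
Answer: -169485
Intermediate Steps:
d(T, Y) = 6 - T² (d(T, Y) = 6 - T*T = 6 - T²)
-459 + b*d(-20, 5) = -459 + 429*(6 - 1*(-20)²) = -459 + 429*(6 - 1*400) = -459 + 429*(6 - 400) = -459 + 429*(-394) = -459 - 169026 = -169485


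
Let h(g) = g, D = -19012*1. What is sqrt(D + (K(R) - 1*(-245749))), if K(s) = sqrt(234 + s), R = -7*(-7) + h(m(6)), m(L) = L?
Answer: 11*sqrt(1874) ≈ 476.19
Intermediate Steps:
D = -19012
R = 55 (R = -7*(-7) + 6 = 49 + 6 = 55)
sqrt(D + (K(R) - 1*(-245749))) = sqrt(-19012 + (sqrt(234 + 55) - 1*(-245749))) = sqrt(-19012 + (sqrt(289) + 245749)) = sqrt(-19012 + (17 + 245749)) = sqrt(-19012 + 245766) = sqrt(226754) = 11*sqrt(1874)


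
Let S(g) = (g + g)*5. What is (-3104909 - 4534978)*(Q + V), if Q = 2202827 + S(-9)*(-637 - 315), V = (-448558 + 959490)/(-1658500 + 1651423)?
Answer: -41243301224626303/2359 ≈ -1.7483e+13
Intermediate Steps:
S(g) = 10*g (S(g) = (2*g)*5 = 10*g)
V = -510932/7077 (V = 510932/(-7077) = 510932*(-1/7077) = -510932/7077 ≈ -72.196)
Q = 2288507 (Q = 2202827 + (10*(-9))*(-637 - 315) = 2202827 - 90*(-952) = 2202827 + 85680 = 2288507)
(-3104909 - 4534978)*(Q + V) = (-3104909 - 4534978)*(2288507 - 510932/7077) = -7639887*16195253107/7077 = -41243301224626303/2359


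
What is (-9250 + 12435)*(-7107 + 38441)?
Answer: 99798790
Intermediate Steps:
(-9250 + 12435)*(-7107 + 38441) = 3185*31334 = 99798790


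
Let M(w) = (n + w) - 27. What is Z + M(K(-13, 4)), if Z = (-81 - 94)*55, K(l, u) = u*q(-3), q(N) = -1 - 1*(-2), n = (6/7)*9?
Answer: -67482/7 ≈ -9640.3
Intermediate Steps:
n = 54/7 (n = (6*(⅐))*9 = (6/7)*9 = 54/7 ≈ 7.7143)
q(N) = 1 (q(N) = -1 + 2 = 1)
K(l, u) = u (K(l, u) = u*1 = u)
M(w) = -135/7 + w (M(w) = (54/7 + w) - 27 = -135/7 + w)
Z = -9625 (Z = -175*55 = -9625)
Z + M(K(-13, 4)) = -9625 + (-135/7 + 4) = -9625 - 107/7 = -67482/7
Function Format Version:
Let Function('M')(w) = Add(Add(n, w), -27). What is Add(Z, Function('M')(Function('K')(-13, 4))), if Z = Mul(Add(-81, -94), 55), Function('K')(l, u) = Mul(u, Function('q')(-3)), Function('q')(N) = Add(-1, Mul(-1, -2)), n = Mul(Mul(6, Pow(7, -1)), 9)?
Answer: Rational(-67482, 7) ≈ -9640.3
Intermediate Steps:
n = Rational(54, 7) (n = Mul(Mul(6, Rational(1, 7)), 9) = Mul(Rational(6, 7), 9) = Rational(54, 7) ≈ 7.7143)
Function('q')(N) = 1 (Function('q')(N) = Add(-1, 2) = 1)
Function('K')(l, u) = u (Function('K')(l, u) = Mul(u, 1) = u)
Function('M')(w) = Add(Rational(-135, 7), w) (Function('M')(w) = Add(Add(Rational(54, 7), w), -27) = Add(Rational(-135, 7), w))
Z = -9625 (Z = Mul(-175, 55) = -9625)
Add(Z, Function('M')(Function('K')(-13, 4))) = Add(-9625, Add(Rational(-135, 7), 4)) = Add(-9625, Rational(-107, 7)) = Rational(-67482, 7)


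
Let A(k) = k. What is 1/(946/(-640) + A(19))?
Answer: 320/5607 ≈ 0.057072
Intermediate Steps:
1/(946/(-640) + A(19)) = 1/(946/(-640) + 19) = 1/(946*(-1/640) + 19) = 1/(-473/320 + 19) = 1/(5607/320) = 320/5607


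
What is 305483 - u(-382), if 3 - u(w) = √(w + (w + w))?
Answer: 305480 + I*√1146 ≈ 3.0548e+5 + 33.853*I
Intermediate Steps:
u(w) = 3 - √3*√w (u(w) = 3 - √(w + (w + w)) = 3 - √(w + 2*w) = 3 - √(3*w) = 3 - √3*√w)
305483 - u(-382) = 305483 - (3 - √3*√(-382)) = 305483 - (3 - √3*I*√382) = 305483 - (3 - I*√1146) = 305483 + (-3 + I*√1146) = 305480 + I*√1146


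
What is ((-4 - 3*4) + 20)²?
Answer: 16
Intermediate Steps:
((-4 - 3*4) + 20)² = ((-4 - 12) + 20)² = (-16 + 20)² = 4² = 16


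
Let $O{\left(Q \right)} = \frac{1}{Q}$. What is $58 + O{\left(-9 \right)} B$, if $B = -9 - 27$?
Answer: $62$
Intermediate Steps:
$B = -36$ ($B = -9 - 27 = -36$)
$58 + O{\left(-9 \right)} B = 58 + \frac{1}{-9} \left(-36\right) = 58 - -4 = 58 + 4 = 62$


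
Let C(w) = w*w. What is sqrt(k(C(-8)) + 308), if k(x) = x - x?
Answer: 2*sqrt(77) ≈ 17.550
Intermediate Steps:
C(w) = w**2
k(x) = 0
sqrt(k(C(-8)) + 308) = sqrt(0 + 308) = sqrt(308) = 2*sqrt(77)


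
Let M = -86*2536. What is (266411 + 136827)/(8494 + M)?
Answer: -201619/104801 ≈ -1.9238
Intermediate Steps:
M = -218096
(266411 + 136827)/(8494 + M) = (266411 + 136827)/(8494 - 218096) = 403238/(-209602) = 403238*(-1/209602) = -201619/104801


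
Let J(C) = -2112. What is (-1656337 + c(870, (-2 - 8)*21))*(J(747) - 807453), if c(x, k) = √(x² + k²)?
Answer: 1340912463405 - 24286950*√890 ≈ 1.3402e+12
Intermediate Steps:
c(x, k) = √(k² + x²)
(-1656337 + c(870, (-2 - 8)*21))*(J(747) - 807453) = (-1656337 + √(((-2 - 8)*21)² + 870²))*(-2112 - 807453) = (-1656337 + √((-10*21)² + 756900))*(-809565) = (-1656337 + √((-210)² + 756900))*(-809565) = (-1656337 + √(44100 + 756900))*(-809565) = (-1656337 + √801000)*(-809565) = (-1656337 + 30*√890)*(-809565) = 1340912463405 - 24286950*√890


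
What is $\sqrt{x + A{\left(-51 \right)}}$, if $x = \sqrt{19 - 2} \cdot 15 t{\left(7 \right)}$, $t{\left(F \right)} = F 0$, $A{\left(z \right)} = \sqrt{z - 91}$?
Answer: $\sqrt[4]{142} \sqrt{i} \approx 2.4409 + 2.4409 i$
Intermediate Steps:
$A{\left(z \right)} = \sqrt{-91 + z}$
$t{\left(F \right)} = 0$
$x = 0$ ($x = \sqrt{19 - 2} \cdot 15 \cdot 0 = \sqrt{17} \cdot 15 \cdot 0 = 15 \sqrt{17} \cdot 0 = 0$)
$\sqrt{x + A{\left(-51 \right)}} = \sqrt{0 + \sqrt{-91 - 51}} = \sqrt{0 + \sqrt{-142}} = \sqrt{0 + i \sqrt{142}} = \sqrt{i \sqrt{142}} = \sqrt[4]{142} \sqrt{i}$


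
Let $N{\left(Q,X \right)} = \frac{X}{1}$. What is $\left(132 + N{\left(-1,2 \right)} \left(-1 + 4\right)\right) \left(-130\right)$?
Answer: $-17940$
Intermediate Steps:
$N{\left(Q,X \right)} = X$ ($N{\left(Q,X \right)} = X 1 = X$)
$\left(132 + N{\left(-1,2 \right)} \left(-1 + 4\right)\right) \left(-130\right) = \left(132 + 2 \left(-1 + 4\right)\right) \left(-130\right) = \left(132 + 2 \cdot 3\right) \left(-130\right) = \left(132 + 6\right) \left(-130\right) = 138 \left(-130\right) = -17940$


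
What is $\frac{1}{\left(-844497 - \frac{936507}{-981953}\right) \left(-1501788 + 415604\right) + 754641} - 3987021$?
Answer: $- \frac{3591208361108333910598156}{900724716801926529} \approx -3.987 \cdot 10^{6}$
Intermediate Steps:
$\frac{1}{\left(-844497 - \frac{936507}{-981953}\right) \left(-1501788 + 415604\right) + 754641} - 3987021 = \frac{1}{\left(-844497 - - \frac{936507}{981953}\right) \left(-1086184\right) + 754641} - 3987021 = \frac{1}{\left(-844497 + \frac{936507}{981953}\right) \left(-1086184\right) + 754641} - 3987021 = \frac{1}{\left(- \frac{829255426134}{981953}\right) \left(-1086184\right) + 754641} - 3987021 = \frac{1}{\frac{900723975779932656}{981953} + 754641} - 3987021 = \frac{1}{\frac{900724716801926529}{981953}} - 3987021 = \frac{981953}{900724716801926529} - 3987021 = - \frac{3591208361108333910598156}{900724716801926529}$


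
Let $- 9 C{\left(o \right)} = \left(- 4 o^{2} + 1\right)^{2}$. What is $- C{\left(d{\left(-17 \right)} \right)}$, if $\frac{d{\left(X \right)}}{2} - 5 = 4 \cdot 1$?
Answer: $\frac{1677025}{9} \approx 1.8634 \cdot 10^{5}$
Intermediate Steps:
$d{\left(X \right)} = 18$ ($d{\left(X \right)} = 10 + 2 \cdot 4 \cdot 1 = 10 + 2 \cdot 4 = 10 + 8 = 18$)
$C{\left(o \right)} = - \frac{\left(1 - 4 o^{2}\right)^{2}}{9}$ ($C{\left(o \right)} = - \frac{\left(- 4 o^{2} + 1\right)^{2}}{9} = - \frac{\left(1 - 4 o^{2}\right)^{2}}{9}$)
$- C{\left(d{\left(-17 \right)} \right)} = - \frac{\left(-1\right) \left(-1 + 4 \cdot 18^{2}\right)^{2}}{9} = - \frac{\left(-1\right) \left(-1 + 4 \cdot 324\right)^{2}}{9} = - \frac{\left(-1\right) \left(-1 + 1296\right)^{2}}{9} = - \frac{\left(-1\right) 1295^{2}}{9} = - \frac{\left(-1\right) 1677025}{9} = \left(-1\right) \left(- \frac{1677025}{9}\right) = \frac{1677025}{9}$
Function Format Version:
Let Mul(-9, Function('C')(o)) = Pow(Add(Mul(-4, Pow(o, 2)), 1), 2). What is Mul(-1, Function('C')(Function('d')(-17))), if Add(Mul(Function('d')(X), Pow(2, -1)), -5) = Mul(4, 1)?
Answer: Rational(1677025, 9) ≈ 1.8634e+5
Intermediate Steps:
Function('d')(X) = 18 (Function('d')(X) = Add(10, Mul(2, Mul(4, 1))) = Add(10, Mul(2, 4)) = Add(10, 8) = 18)
Function('C')(o) = Mul(Rational(-1, 9), Pow(Add(1, Mul(-4, Pow(o, 2))), 2)) (Function('C')(o) = Mul(Rational(-1, 9), Pow(Add(Mul(-4, Pow(o, 2)), 1), 2)) = Mul(Rational(-1, 9), Pow(Add(1, Mul(-4, Pow(o, 2))), 2)))
Mul(-1, Function('C')(Function('d')(-17))) = Mul(-1, Mul(Rational(-1, 9), Pow(Add(-1, Mul(4, Pow(18, 2))), 2))) = Mul(-1, Mul(Rational(-1, 9), Pow(Add(-1, Mul(4, 324)), 2))) = Mul(-1, Mul(Rational(-1, 9), Pow(Add(-1, 1296), 2))) = Mul(-1, Mul(Rational(-1, 9), Pow(1295, 2))) = Mul(-1, Mul(Rational(-1, 9), 1677025)) = Mul(-1, Rational(-1677025, 9)) = Rational(1677025, 9)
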